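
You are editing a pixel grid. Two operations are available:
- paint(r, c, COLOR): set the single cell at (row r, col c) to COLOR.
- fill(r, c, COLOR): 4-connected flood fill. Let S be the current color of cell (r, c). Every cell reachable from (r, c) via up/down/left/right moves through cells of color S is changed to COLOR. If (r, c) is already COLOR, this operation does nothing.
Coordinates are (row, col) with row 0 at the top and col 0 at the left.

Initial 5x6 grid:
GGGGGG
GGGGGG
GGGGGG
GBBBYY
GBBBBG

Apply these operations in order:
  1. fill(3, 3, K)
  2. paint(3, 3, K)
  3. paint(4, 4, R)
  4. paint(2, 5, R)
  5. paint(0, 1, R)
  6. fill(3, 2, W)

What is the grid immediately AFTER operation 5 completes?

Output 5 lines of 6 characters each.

After op 1 fill(3,3,K) [7 cells changed]:
GGGGGG
GGGGGG
GGGGGG
GKKKYY
GKKKKG
After op 2 paint(3,3,K):
GGGGGG
GGGGGG
GGGGGG
GKKKYY
GKKKKG
After op 3 paint(4,4,R):
GGGGGG
GGGGGG
GGGGGG
GKKKYY
GKKKRG
After op 4 paint(2,5,R):
GGGGGG
GGGGGG
GGGGGR
GKKKYY
GKKKRG
After op 5 paint(0,1,R):
GRGGGG
GGGGGG
GGGGGR
GKKKYY
GKKKRG

Answer: GRGGGG
GGGGGG
GGGGGR
GKKKYY
GKKKRG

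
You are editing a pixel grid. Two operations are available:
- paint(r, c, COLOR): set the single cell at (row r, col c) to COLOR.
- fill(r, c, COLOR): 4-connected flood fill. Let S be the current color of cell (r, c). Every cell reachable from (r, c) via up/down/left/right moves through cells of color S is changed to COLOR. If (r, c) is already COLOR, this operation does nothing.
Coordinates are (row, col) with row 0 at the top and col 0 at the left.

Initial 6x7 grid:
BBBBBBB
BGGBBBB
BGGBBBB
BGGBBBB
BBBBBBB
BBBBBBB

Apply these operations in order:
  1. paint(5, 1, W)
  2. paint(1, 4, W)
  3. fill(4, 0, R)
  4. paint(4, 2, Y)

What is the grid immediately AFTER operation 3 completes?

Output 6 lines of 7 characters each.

Answer: RRRRRRR
RGGRWRR
RGGRRRR
RGGRRRR
RRRRRRR
RWRRRRR

Derivation:
After op 1 paint(5,1,W):
BBBBBBB
BGGBBBB
BGGBBBB
BGGBBBB
BBBBBBB
BWBBBBB
After op 2 paint(1,4,W):
BBBBBBB
BGGBWBB
BGGBBBB
BGGBBBB
BBBBBBB
BWBBBBB
After op 3 fill(4,0,R) [34 cells changed]:
RRRRRRR
RGGRWRR
RGGRRRR
RGGRRRR
RRRRRRR
RWRRRRR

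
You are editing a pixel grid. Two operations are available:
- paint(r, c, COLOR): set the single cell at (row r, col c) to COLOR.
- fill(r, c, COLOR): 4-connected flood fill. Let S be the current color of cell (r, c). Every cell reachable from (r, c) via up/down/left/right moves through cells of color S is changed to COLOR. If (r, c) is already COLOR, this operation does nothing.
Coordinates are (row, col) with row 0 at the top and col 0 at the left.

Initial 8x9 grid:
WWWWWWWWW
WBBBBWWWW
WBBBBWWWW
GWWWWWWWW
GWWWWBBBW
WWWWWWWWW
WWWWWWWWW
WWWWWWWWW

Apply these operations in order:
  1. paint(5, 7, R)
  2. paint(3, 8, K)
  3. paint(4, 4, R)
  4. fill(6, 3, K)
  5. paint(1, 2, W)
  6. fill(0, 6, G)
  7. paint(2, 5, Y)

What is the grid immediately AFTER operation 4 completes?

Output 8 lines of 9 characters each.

Answer: KKKKKKKKK
KBBBBKKKK
KBBBBKKKK
GKKKKKKKK
GKKKRBBBK
KKKKKKKRK
KKKKKKKKK
KKKKKKKKK

Derivation:
After op 1 paint(5,7,R):
WWWWWWWWW
WBBBBWWWW
WBBBBWWWW
GWWWWWWWW
GWWWWBBBW
WWWWWWWRW
WWWWWWWWW
WWWWWWWWW
After op 2 paint(3,8,K):
WWWWWWWWW
WBBBBWWWW
WBBBBWWWW
GWWWWWWWK
GWWWWBBBW
WWWWWWWRW
WWWWWWWWW
WWWWWWWWW
After op 3 paint(4,4,R):
WWWWWWWWW
WBBBBWWWW
WBBBBWWWW
GWWWWWWWK
GWWWRBBBW
WWWWWWWRW
WWWWWWWWW
WWWWWWWWW
After op 4 fill(6,3,K) [56 cells changed]:
KKKKKKKKK
KBBBBKKKK
KBBBBKKKK
GKKKKKKKK
GKKKRBBBK
KKKKKKKRK
KKKKKKKKK
KKKKKKKKK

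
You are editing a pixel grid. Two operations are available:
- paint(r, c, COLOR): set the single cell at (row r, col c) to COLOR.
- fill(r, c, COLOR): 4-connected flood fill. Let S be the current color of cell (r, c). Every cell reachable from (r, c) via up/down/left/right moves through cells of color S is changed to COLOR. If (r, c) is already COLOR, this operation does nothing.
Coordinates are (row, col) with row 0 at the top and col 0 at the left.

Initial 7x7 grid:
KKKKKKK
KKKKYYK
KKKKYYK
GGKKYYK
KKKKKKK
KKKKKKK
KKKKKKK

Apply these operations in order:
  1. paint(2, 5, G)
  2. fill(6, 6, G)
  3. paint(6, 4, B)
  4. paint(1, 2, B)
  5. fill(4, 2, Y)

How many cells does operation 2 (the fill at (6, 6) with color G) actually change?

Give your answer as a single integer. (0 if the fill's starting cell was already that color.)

Answer: 41

Derivation:
After op 1 paint(2,5,G):
KKKKKKK
KKKKYYK
KKKKYGK
GGKKYYK
KKKKKKK
KKKKKKK
KKKKKKK
After op 2 fill(6,6,G) [41 cells changed]:
GGGGGGG
GGGGYYG
GGGGYGG
GGGGYYG
GGGGGGG
GGGGGGG
GGGGGGG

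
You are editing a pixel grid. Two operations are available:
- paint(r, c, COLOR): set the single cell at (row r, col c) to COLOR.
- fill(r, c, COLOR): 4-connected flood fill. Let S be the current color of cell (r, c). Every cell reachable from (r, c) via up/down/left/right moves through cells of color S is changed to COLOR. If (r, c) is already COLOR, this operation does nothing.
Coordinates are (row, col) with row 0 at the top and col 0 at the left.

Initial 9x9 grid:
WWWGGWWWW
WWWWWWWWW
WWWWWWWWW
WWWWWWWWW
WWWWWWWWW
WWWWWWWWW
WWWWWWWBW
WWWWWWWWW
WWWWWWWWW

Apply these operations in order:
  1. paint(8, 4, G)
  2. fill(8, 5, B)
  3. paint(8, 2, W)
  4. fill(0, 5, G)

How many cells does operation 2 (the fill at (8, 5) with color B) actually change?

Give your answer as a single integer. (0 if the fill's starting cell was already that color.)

After op 1 paint(8,4,G):
WWWGGWWWW
WWWWWWWWW
WWWWWWWWW
WWWWWWWWW
WWWWWWWWW
WWWWWWWWW
WWWWWWWBW
WWWWWWWWW
WWWWGWWWW
After op 2 fill(8,5,B) [77 cells changed]:
BBBGGBBBB
BBBBBBBBB
BBBBBBBBB
BBBBBBBBB
BBBBBBBBB
BBBBBBBBB
BBBBBBBBB
BBBBBBBBB
BBBBGBBBB

Answer: 77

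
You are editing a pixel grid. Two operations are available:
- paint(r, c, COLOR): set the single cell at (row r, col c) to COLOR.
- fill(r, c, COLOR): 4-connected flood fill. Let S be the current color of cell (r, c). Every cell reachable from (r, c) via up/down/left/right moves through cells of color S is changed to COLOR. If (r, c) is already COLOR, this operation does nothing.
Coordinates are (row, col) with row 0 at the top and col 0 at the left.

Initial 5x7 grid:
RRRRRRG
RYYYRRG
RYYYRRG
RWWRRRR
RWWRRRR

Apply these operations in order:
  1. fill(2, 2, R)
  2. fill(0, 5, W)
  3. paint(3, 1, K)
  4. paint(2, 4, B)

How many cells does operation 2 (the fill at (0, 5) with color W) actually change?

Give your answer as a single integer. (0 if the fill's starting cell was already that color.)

After op 1 fill(2,2,R) [6 cells changed]:
RRRRRRG
RRRRRRG
RRRRRRG
RWWRRRR
RWWRRRR
After op 2 fill(0,5,W) [28 cells changed]:
WWWWWWG
WWWWWWG
WWWWWWG
WWWWWWW
WWWWWWW

Answer: 28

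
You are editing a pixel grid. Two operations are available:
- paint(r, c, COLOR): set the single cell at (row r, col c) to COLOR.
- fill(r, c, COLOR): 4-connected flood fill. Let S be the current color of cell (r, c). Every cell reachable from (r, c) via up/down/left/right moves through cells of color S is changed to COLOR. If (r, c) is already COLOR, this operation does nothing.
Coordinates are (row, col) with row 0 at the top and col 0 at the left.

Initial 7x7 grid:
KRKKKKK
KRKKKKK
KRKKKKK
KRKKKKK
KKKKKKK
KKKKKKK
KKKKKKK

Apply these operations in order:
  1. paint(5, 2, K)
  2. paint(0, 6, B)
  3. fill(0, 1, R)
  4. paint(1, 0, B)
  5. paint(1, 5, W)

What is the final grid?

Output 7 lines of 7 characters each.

Answer: KRKKKKB
BRKKKWK
KRKKKKK
KRKKKKK
KKKKKKK
KKKKKKK
KKKKKKK

Derivation:
After op 1 paint(5,2,K):
KRKKKKK
KRKKKKK
KRKKKKK
KRKKKKK
KKKKKKK
KKKKKKK
KKKKKKK
After op 2 paint(0,6,B):
KRKKKKB
KRKKKKK
KRKKKKK
KRKKKKK
KKKKKKK
KKKKKKK
KKKKKKK
After op 3 fill(0,1,R) [0 cells changed]:
KRKKKKB
KRKKKKK
KRKKKKK
KRKKKKK
KKKKKKK
KKKKKKK
KKKKKKK
After op 4 paint(1,0,B):
KRKKKKB
BRKKKKK
KRKKKKK
KRKKKKK
KKKKKKK
KKKKKKK
KKKKKKK
After op 5 paint(1,5,W):
KRKKKKB
BRKKKWK
KRKKKKK
KRKKKKK
KKKKKKK
KKKKKKK
KKKKKKK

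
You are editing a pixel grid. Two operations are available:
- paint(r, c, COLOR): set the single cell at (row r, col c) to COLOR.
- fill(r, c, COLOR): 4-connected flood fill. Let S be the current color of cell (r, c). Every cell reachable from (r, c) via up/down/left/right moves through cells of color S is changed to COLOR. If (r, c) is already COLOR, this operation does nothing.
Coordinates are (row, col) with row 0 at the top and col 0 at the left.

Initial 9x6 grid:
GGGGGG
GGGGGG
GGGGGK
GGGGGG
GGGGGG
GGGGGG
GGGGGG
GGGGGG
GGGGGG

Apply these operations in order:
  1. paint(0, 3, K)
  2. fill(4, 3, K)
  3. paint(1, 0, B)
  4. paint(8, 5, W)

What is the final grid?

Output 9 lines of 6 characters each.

After op 1 paint(0,3,K):
GGGKGG
GGGGGG
GGGGGK
GGGGGG
GGGGGG
GGGGGG
GGGGGG
GGGGGG
GGGGGG
After op 2 fill(4,3,K) [52 cells changed]:
KKKKKK
KKKKKK
KKKKKK
KKKKKK
KKKKKK
KKKKKK
KKKKKK
KKKKKK
KKKKKK
After op 3 paint(1,0,B):
KKKKKK
BKKKKK
KKKKKK
KKKKKK
KKKKKK
KKKKKK
KKKKKK
KKKKKK
KKKKKK
After op 4 paint(8,5,W):
KKKKKK
BKKKKK
KKKKKK
KKKKKK
KKKKKK
KKKKKK
KKKKKK
KKKKKK
KKKKKW

Answer: KKKKKK
BKKKKK
KKKKKK
KKKKKK
KKKKKK
KKKKKK
KKKKKK
KKKKKK
KKKKKW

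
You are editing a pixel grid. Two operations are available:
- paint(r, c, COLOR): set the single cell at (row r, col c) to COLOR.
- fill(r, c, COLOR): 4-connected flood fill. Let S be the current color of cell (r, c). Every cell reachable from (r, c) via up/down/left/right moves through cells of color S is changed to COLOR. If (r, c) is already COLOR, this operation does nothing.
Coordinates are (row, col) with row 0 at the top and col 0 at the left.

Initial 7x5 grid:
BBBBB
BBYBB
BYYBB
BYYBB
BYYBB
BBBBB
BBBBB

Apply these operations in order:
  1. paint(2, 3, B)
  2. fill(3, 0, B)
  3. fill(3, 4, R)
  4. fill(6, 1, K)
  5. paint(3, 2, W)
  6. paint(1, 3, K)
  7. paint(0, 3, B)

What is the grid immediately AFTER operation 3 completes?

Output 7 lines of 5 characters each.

After op 1 paint(2,3,B):
BBBBB
BBYBB
BYYBB
BYYBB
BYYBB
BBBBB
BBBBB
After op 2 fill(3,0,B) [0 cells changed]:
BBBBB
BBYBB
BYYBB
BYYBB
BYYBB
BBBBB
BBBBB
After op 3 fill(3,4,R) [28 cells changed]:
RRRRR
RRYRR
RYYRR
RYYRR
RYYRR
RRRRR
RRRRR

Answer: RRRRR
RRYRR
RYYRR
RYYRR
RYYRR
RRRRR
RRRRR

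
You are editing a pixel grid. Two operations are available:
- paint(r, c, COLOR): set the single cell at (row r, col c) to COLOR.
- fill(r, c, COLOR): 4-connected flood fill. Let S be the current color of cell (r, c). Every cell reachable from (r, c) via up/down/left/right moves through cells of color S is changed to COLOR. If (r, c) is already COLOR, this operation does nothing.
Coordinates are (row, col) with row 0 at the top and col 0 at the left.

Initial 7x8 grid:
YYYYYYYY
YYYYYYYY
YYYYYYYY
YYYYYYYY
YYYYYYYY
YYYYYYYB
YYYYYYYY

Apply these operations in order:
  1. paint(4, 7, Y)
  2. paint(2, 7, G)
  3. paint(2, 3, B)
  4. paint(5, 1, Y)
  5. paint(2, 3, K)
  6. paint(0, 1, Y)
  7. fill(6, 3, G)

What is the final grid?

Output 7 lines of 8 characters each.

After op 1 paint(4,7,Y):
YYYYYYYY
YYYYYYYY
YYYYYYYY
YYYYYYYY
YYYYYYYY
YYYYYYYB
YYYYYYYY
After op 2 paint(2,7,G):
YYYYYYYY
YYYYYYYY
YYYYYYYG
YYYYYYYY
YYYYYYYY
YYYYYYYB
YYYYYYYY
After op 3 paint(2,3,B):
YYYYYYYY
YYYYYYYY
YYYBYYYG
YYYYYYYY
YYYYYYYY
YYYYYYYB
YYYYYYYY
After op 4 paint(5,1,Y):
YYYYYYYY
YYYYYYYY
YYYBYYYG
YYYYYYYY
YYYYYYYY
YYYYYYYB
YYYYYYYY
After op 5 paint(2,3,K):
YYYYYYYY
YYYYYYYY
YYYKYYYG
YYYYYYYY
YYYYYYYY
YYYYYYYB
YYYYYYYY
After op 6 paint(0,1,Y):
YYYYYYYY
YYYYYYYY
YYYKYYYG
YYYYYYYY
YYYYYYYY
YYYYYYYB
YYYYYYYY
After op 7 fill(6,3,G) [53 cells changed]:
GGGGGGGG
GGGGGGGG
GGGKGGGG
GGGGGGGG
GGGGGGGG
GGGGGGGB
GGGGGGGG

Answer: GGGGGGGG
GGGGGGGG
GGGKGGGG
GGGGGGGG
GGGGGGGG
GGGGGGGB
GGGGGGGG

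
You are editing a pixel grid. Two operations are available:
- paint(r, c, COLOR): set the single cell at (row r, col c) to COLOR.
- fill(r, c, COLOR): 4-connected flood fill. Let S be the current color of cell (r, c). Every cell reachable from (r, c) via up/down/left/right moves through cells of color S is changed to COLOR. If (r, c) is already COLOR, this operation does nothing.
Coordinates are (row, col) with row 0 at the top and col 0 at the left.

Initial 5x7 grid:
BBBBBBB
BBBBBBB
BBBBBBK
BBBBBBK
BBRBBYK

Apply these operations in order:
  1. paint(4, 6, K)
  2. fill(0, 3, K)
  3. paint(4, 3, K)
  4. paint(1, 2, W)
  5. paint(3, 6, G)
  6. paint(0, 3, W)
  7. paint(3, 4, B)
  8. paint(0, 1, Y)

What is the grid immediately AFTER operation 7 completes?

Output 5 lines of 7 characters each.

Answer: KKKWKKK
KKWKKKK
KKKKKKK
KKKKBKG
KKRKKYK

Derivation:
After op 1 paint(4,6,K):
BBBBBBB
BBBBBBB
BBBBBBK
BBBBBBK
BBRBBYK
After op 2 fill(0,3,K) [30 cells changed]:
KKKKKKK
KKKKKKK
KKKKKKK
KKKKKKK
KKRKKYK
After op 3 paint(4,3,K):
KKKKKKK
KKKKKKK
KKKKKKK
KKKKKKK
KKRKKYK
After op 4 paint(1,2,W):
KKKKKKK
KKWKKKK
KKKKKKK
KKKKKKK
KKRKKYK
After op 5 paint(3,6,G):
KKKKKKK
KKWKKKK
KKKKKKK
KKKKKKG
KKRKKYK
After op 6 paint(0,3,W):
KKKWKKK
KKWKKKK
KKKKKKK
KKKKKKG
KKRKKYK
After op 7 paint(3,4,B):
KKKWKKK
KKWKKKK
KKKKKKK
KKKKBKG
KKRKKYK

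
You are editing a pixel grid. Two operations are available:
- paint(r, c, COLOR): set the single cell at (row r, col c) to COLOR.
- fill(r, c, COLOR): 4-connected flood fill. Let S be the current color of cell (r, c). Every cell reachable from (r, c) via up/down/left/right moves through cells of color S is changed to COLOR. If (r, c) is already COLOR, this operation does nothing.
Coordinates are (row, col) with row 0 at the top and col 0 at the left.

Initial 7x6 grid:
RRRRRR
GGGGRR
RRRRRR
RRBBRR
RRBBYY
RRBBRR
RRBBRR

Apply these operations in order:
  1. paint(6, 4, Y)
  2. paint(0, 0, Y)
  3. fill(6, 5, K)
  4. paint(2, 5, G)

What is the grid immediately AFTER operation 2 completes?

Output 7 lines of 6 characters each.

Answer: YRRRRR
GGGGRR
RRRRRR
RRBBRR
RRBBYY
RRBBRR
RRBBYR

Derivation:
After op 1 paint(6,4,Y):
RRRRRR
GGGGRR
RRRRRR
RRBBRR
RRBBYY
RRBBRR
RRBBYR
After op 2 paint(0,0,Y):
YRRRRR
GGGGRR
RRRRRR
RRBBRR
RRBBYY
RRBBRR
RRBBYR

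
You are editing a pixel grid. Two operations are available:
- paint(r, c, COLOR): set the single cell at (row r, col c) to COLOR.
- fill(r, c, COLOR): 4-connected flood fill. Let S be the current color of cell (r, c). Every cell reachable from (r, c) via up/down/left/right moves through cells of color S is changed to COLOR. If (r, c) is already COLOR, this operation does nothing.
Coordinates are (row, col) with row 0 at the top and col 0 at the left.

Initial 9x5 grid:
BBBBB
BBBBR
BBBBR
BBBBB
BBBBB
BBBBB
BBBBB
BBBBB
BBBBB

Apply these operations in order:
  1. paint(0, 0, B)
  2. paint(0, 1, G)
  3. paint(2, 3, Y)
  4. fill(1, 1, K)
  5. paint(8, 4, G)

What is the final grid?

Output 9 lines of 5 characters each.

After op 1 paint(0,0,B):
BBBBB
BBBBR
BBBBR
BBBBB
BBBBB
BBBBB
BBBBB
BBBBB
BBBBB
After op 2 paint(0,1,G):
BGBBB
BBBBR
BBBBR
BBBBB
BBBBB
BBBBB
BBBBB
BBBBB
BBBBB
After op 3 paint(2,3,Y):
BGBBB
BBBBR
BBBYR
BBBBB
BBBBB
BBBBB
BBBBB
BBBBB
BBBBB
After op 4 fill(1,1,K) [41 cells changed]:
KGKKK
KKKKR
KKKYR
KKKKK
KKKKK
KKKKK
KKKKK
KKKKK
KKKKK
After op 5 paint(8,4,G):
KGKKK
KKKKR
KKKYR
KKKKK
KKKKK
KKKKK
KKKKK
KKKKK
KKKKG

Answer: KGKKK
KKKKR
KKKYR
KKKKK
KKKKK
KKKKK
KKKKK
KKKKK
KKKKG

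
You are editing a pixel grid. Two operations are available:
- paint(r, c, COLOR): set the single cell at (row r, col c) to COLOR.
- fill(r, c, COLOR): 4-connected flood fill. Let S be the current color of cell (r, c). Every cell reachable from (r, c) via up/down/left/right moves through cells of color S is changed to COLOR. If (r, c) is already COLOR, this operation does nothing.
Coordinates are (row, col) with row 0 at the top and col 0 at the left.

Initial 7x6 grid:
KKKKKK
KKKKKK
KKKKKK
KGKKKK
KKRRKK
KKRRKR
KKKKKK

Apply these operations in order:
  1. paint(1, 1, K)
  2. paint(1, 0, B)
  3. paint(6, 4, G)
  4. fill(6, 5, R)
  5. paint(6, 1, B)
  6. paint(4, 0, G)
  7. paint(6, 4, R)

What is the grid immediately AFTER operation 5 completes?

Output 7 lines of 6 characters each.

After op 1 paint(1,1,K):
KKKKKK
KKKKKK
KKKKKK
KGKKKK
KKRRKK
KKRRKR
KKKKKK
After op 2 paint(1,0,B):
KKKKKK
BKKKKK
KKKKKK
KGKKKK
KKRRKK
KKRRKR
KKKKKK
After op 3 paint(6,4,G):
KKKKKK
BKKKKK
KKKKKK
KGKKKK
KKRRKK
KKRRKR
KKKKGK
After op 4 fill(6,5,R) [1 cells changed]:
KKKKKK
BKKKKK
KKKKKK
KGKKKK
KKRRKK
KKRRKR
KKKKGR
After op 5 paint(6,1,B):
KKKKKK
BKKKKK
KKKKKK
KGKKKK
KKRRKK
KKRRKR
KBKKGR

Answer: KKKKKK
BKKKKK
KKKKKK
KGKKKK
KKRRKK
KKRRKR
KBKKGR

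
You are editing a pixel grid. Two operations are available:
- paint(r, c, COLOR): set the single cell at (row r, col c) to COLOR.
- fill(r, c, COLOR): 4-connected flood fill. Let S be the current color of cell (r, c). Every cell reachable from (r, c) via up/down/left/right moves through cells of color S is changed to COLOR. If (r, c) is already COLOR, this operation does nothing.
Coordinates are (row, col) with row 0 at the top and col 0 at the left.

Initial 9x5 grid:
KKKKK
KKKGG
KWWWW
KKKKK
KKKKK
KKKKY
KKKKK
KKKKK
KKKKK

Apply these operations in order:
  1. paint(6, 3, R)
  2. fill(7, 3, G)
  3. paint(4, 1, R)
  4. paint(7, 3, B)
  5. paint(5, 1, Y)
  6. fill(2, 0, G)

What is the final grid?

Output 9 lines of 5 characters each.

After op 1 paint(6,3,R):
KKKKK
KKKGG
KWWWW
KKKKK
KKKKK
KKKKY
KKKRK
KKKKK
KKKKK
After op 2 fill(7,3,G) [37 cells changed]:
GGGGG
GGGGG
GWWWW
GGGGG
GGGGG
GGGGY
GGGRG
GGGGG
GGGGG
After op 3 paint(4,1,R):
GGGGG
GGGGG
GWWWW
GGGGG
GRGGG
GGGGY
GGGRG
GGGGG
GGGGG
After op 4 paint(7,3,B):
GGGGG
GGGGG
GWWWW
GGGGG
GRGGG
GGGGY
GGGRG
GGGBG
GGGGG
After op 5 paint(5,1,Y):
GGGGG
GGGGG
GWWWW
GGGGG
GRGGG
GYGGY
GGGRG
GGGBG
GGGGG
After op 6 fill(2,0,G) [0 cells changed]:
GGGGG
GGGGG
GWWWW
GGGGG
GRGGG
GYGGY
GGGRG
GGGBG
GGGGG

Answer: GGGGG
GGGGG
GWWWW
GGGGG
GRGGG
GYGGY
GGGRG
GGGBG
GGGGG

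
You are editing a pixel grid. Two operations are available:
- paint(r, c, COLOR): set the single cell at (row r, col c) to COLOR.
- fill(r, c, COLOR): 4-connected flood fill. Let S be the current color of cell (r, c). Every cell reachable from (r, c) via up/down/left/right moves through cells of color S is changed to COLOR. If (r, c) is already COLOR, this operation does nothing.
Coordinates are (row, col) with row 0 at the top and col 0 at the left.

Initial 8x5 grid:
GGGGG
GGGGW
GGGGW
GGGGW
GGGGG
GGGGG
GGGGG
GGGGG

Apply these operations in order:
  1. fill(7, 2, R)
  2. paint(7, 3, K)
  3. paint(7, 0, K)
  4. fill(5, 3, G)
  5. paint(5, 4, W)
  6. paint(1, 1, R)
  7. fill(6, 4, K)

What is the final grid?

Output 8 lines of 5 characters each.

After op 1 fill(7,2,R) [37 cells changed]:
RRRRR
RRRRW
RRRRW
RRRRW
RRRRR
RRRRR
RRRRR
RRRRR
After op 2 paint(7,3,K):
RRRRR
RRRRW
RRRRW
RRRRW
RRRRR
RRRRR
RRRRR
RRRKR
After op 3 paint(7,0,K):
RRRRR
RRRRW
RRRRW
RRRRW
RRRRR
RRRRR
RRRRR
KRRKR
After op 4 fill(5,3,G) [35 cells changed]:
GGGGG
GGGGW
GGGGW
GGGGW
GGGGG
GGGGG
GGGGG
KGGKG
After op 5 paint(5,4,W):
GGGGG
GGGGW
GGGGW
GGGGW
GGGGG
GGGGW
GGGGG
KGGKG
After op 6 paint(1,1,R):
GGGGG
GRGGW
GGGGW
GGGGW
GGGGG
GGGGW
GGGGG
KGGKG
After op 7 fill(6,4,K) [33 cells changed]:
KKKKK
KRKKW
KKKKW
KKKKW
KKKKK
KKKKW
KKKKK
KKKKK

Answer: KKKKK
KRKKW
KKKKW
KKKKW
KKKKK
KKKKW
KKKKK
KKKKK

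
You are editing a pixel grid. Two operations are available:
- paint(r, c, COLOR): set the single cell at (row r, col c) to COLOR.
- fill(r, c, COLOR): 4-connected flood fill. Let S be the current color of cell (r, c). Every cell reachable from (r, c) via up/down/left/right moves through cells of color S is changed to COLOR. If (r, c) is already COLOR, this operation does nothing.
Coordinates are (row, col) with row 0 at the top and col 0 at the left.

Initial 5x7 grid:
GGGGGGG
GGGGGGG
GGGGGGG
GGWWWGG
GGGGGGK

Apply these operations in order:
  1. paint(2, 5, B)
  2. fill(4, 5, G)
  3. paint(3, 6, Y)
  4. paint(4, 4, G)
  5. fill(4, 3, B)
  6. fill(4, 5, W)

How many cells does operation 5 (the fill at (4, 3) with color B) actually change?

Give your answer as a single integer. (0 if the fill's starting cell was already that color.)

Answer: 29

Derivation:
After op 1 paint(2,5,B):
GGGGGGG
GGGGGGG
GGGGGBG
GGWWWGG
GGGGGGK
After op 2 fill(4,5,G) [0 cells changed]:
GGGGGGG
GGGGGGG
GGGGGBG
GGWWWGG
GGGGGGK
After op 3 paint(3,6,Y):
GGGGGGG
GGGGGGG
GGGGGBG
GGWWWGY
GGGGGGK
After op 4 paint(4,4,G):
GGGGGGG
GGGGGGG
GGGGGBG
GGWWWGY
GGGGGGK
After op 5 fill(4,3,B) [29 cells changed]:
BBBBBBB
BBBBBBB
BBBBBBB
BBWWWBY
BBBBBBK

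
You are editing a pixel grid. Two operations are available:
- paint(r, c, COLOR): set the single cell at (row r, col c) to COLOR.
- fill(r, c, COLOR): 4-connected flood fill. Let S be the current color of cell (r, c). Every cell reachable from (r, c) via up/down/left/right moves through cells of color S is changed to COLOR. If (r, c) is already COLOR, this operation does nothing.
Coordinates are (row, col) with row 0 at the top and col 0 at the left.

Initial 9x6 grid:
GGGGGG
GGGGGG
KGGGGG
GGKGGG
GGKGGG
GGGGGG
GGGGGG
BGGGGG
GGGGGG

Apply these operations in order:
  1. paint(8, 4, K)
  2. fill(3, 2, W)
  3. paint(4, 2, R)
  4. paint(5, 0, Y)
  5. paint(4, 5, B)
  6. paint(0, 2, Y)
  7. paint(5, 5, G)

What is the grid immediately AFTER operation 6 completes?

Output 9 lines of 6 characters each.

After op 1 paint(8,4,K):
GGGGGG
GGGGGG
KGGGGG
GGKGGG
GGKGGG
GGGGGG
GGGGGG
BGGGGG
GGGGKG
After op 2 fill(3,2,W) [2 cells changed]:
GGGGGG
GGGGGG
KGGGGG
GGWGGG
GGWGGG
GGGGGG
GGGGGG
BGGGGG
GGGGKG
After op 3 paint(4,2,R):
GGGGGG
GGGGGG
KGGGGG
GGWGGG
GGRGGG
GGGGGG
GGGGGG
BGGGGG
GGGGKG
After op 4 paint(5,0,Y):
GGGGGG
GGGGGG
KGGGGG
GGWGGG
GGRGGG
YGGGGG
GGGGGG
BGGGGG
GGGGKG
After op 5 paint(4,5,B):
GGGGGG
GGGGGG
KGGGGG
GGWGGG
GGRGGB
YGGGGG
GGGGGG
BGGGGG
GGGGKG
After op 6 paint(0,2,Y):
GGYGGG
GGGGGG
KGGGGG
GGWGGG
GGRGGB
YGGGGG
GGGGGG
BGGGGG
GGGGKG

Answer: GGYGGG
GGGGGG
KGGGGG
GGWGGG
GGRGGB
YGGGGG
GGGGGG
BGGGGG
GGGGKG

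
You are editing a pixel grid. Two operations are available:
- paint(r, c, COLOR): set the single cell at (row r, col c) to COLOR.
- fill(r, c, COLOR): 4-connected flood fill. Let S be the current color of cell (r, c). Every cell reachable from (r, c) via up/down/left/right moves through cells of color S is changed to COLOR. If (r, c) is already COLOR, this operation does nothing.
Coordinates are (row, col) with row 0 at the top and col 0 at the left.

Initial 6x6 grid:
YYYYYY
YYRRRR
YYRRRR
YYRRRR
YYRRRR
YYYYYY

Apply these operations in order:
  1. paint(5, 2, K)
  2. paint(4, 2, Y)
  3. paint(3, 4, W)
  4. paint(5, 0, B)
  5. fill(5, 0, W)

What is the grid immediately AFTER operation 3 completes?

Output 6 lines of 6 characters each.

Answer: YYYYYY
YYRRRR
YYRRRR
YYRRWR
YYYRRR
YYKYYY

Derivation:
After op 1 paint(5,2,K):
YYYYYY
YYRRRR
YYRRRR
YYRRRR
YYRRRR
YYKYYY
After op 2 paint(4,2,Y):
YYYYYY
YYRRRR
YYRRRR
YYRRRR
YYYRRR
YYKYYY
After op 3 paint(3,4,W):
YYYYYY
YYRRRR
YYRRRR
YYRRWR
YYYRRR
YYKYYY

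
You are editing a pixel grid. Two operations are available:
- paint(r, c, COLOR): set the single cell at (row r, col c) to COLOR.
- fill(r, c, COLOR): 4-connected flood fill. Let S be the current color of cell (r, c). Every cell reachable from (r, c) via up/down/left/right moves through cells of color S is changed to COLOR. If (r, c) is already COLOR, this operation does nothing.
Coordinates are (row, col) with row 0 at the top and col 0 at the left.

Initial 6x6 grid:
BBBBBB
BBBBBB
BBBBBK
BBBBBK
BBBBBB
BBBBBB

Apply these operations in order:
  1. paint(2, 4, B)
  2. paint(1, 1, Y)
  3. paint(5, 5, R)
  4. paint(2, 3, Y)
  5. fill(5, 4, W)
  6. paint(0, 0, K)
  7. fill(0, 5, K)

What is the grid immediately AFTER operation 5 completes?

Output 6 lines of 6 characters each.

Answer: WWWWWW
WYWWWW
WWWYWK
WWWWWK
WWWWWW
WWWWWR

Derivation:
After op 1 paint(2,4,B):
BBBBBB
BBBBBB
BBBBBK
BBBBBK
BBBBBB
BBBBBB
After op 2 paint(1,1,Y):
BBBBBB
BYBBBB
BBBBBK
BBBBBK
BBBBBB
BBBBBB
After op 3 paint(5,5,R):
BBBBBB
BYBBBB
BBBBBK
BBBBBK
BBBBBB
BBBBBR
After op 4 paint(2,3,Y):
BBBBBB
BYBBBB
BBBYBK
BBBBBK
BBBBBB
BBBBBR
After op 5 fill(5,4,W) [31 cells changed]:
WWWWWW
WYWWWW
WWWYWK
WWWWWK
WWWWWW
WWWWWR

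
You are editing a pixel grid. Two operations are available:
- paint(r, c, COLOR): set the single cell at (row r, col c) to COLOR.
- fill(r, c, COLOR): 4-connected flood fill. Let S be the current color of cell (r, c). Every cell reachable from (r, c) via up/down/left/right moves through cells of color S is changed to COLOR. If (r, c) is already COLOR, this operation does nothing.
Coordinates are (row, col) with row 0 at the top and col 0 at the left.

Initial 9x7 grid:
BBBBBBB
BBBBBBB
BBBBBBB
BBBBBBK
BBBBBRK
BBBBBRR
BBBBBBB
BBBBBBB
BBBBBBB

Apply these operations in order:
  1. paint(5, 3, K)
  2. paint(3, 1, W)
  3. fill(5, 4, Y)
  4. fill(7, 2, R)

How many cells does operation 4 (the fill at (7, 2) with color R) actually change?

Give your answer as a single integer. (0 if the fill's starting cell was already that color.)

Answer: 56

Derivation:
After op 1 paint(5,3,K):
BBBBBBB
BBBBBBB
BBBBBBB
BBBBBBK
BBBBBRK
BBBKBRR
BBBBBBB
BBBBBBB
BBBBBBB
After op 2 paint(3,1,W):
BBBBBBB
BBBBBBB
BBBBBBB
BWBBBBK
BBBBBRK
BBBKBRR
BBBBBBB
BBBBBBB
BBBBBBB
After op 3 fill(5,4,Y) [56 cells changed]:
YYYYYYY
YYYYYYY
YYYYYYY
YWYYYYK
YYYYYRK
YYYKYRR
YYYYYYY
YYYYYYY
YYYYYYY
After op 4 fill(7,2,R) [56 cells changed]:
RRRRRRR
RRRRRRR
RRRRRRR
RWRRRRK
RRRRRRK
RRRKRRR
RRRRRRR
RRRRRRR
RRRRRRR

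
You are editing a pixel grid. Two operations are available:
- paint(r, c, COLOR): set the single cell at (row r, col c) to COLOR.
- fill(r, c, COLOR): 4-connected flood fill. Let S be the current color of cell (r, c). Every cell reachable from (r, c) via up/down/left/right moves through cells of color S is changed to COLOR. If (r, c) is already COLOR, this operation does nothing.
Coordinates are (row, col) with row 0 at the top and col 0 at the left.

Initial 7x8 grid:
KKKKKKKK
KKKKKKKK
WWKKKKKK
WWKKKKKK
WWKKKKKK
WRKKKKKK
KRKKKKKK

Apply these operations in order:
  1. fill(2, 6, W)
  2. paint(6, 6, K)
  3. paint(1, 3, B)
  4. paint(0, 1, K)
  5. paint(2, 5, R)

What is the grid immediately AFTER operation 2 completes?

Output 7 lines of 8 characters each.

After op 1 fill(2,6,W) [46 cells changed]:
WWWWWWWW
WWWWWWWW
WWWWWWWW
WWWWWWWW
WWWWWWWW
WRWWWWWW
KRWWWWWW
After op 2 paint(6,6,K):
WWWWWWWW
WWWWWWWW
WWWWWWWW
WWWWWWWW
WWWWWWWW
WRWWWWWW
KRWWWWKW

Answer: WWWWWWWW
WWWWWWWW
WWWWWWWW
WWWWWWWW
WWWWWWWW
WRWWWWWW
KRWWWWKW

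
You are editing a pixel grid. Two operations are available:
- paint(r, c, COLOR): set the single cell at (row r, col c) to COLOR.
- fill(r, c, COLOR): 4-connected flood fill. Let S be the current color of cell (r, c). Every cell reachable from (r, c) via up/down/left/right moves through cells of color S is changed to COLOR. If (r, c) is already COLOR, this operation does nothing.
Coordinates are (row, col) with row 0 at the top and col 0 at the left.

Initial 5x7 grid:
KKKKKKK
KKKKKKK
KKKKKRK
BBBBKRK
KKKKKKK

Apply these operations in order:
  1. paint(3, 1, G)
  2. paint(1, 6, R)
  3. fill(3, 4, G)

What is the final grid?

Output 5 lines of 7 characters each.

Answer: GGGGGGG
GGGGGGR
GGGGGRG
BGBBGRG
GGGGGGG

Derivation:
After op 1 paint(3,1,G):
KKKKKKK
KKKKKKK
KKKKKRK
BGBBKRK
KKKKKKK
After op 2 paint(1,6,R):
KKKKKKK
KKKKKKR
KKKKKRK
BGBBKRK
KKKKKKK
After op 3 fill(3,4,G) [28 cells changed]:
GGGGGGG
GGGGGGR
GGGGGRG
BGBBGRG
GGGGGGG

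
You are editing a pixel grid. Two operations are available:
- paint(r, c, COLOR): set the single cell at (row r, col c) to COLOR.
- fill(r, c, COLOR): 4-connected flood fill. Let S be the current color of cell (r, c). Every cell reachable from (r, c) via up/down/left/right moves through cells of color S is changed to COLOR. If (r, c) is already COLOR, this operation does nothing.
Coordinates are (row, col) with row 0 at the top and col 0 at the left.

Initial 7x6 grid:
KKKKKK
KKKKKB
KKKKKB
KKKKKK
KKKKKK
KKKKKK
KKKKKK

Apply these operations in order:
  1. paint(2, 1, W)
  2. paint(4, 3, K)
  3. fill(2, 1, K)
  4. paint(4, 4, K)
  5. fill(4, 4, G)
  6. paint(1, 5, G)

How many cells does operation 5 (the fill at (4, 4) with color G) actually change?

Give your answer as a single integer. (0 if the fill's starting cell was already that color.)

Answer: 40

Derivation:
After op 1 paint(2,1,W):
KKKKKK
KKKKKB
KWKKKB
KKKKKK
KKKKKK
KKKKKK
KKKKKK
After op 2 paint(4,3,K):
KKKKKK
KKKKKB
KWKKKB
KKKKKK
KKKKKK
KKKKKK
KKKKKK
After op 3 fill(2,1,K) [1 cells changed]:
KKKKKK
KKKKKB
KKKKKB
KKKKKK
KKKKKK
KKKKKK
KKKKKK
After op 4 paint(4,4,K):
KKKKKK
KKKKKB
KKKKKB
KKKKKK
KKKKKK
KKKKKK
KKKKKK
After op 5 fill(4,4,G) [40 cells changed]:
GGGGGG
GGGGGB
GGGGGB
GGGGGG
GGGGGG
GGGGGG
GGGGGG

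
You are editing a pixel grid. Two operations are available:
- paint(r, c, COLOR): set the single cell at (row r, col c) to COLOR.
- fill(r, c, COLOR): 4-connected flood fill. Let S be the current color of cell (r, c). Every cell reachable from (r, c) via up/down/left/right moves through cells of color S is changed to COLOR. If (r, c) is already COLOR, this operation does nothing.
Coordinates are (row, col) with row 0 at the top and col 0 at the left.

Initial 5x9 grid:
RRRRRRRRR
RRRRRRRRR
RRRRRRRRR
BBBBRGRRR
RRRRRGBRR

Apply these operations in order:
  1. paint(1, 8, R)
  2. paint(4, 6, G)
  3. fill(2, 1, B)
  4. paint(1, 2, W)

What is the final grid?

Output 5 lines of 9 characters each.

After op 1 paint(1,8,R):
RRRRRRRRR
RRRRRRRRR
RRRRRRRRR
BBBBRGRRR
RRRRRGBRR
After op 2 paint(4,6,G):
RRRRRRRRR
RRRRRRRRR
RRRRRRRRR
BBBBRGRRR
RRRRRGGRR
After op 3 fill(2,1,B) [38 cells changed]:
BBBBBBBBB
BBBBBBBBB
BBBBBBBBB
BBBBBGBBB
BBBBBGGBB
After op 4 paint(1,2,W):
BBBBBBBBB
BBWBBBBBB
BBBBBBBBB
BBBBBGBBB
BBBBBGGBB

Answer: BBBBBBBBB
BBWBBBBBB
BBBBBBBBB
BBBBBGBBB
BBBBBGGBB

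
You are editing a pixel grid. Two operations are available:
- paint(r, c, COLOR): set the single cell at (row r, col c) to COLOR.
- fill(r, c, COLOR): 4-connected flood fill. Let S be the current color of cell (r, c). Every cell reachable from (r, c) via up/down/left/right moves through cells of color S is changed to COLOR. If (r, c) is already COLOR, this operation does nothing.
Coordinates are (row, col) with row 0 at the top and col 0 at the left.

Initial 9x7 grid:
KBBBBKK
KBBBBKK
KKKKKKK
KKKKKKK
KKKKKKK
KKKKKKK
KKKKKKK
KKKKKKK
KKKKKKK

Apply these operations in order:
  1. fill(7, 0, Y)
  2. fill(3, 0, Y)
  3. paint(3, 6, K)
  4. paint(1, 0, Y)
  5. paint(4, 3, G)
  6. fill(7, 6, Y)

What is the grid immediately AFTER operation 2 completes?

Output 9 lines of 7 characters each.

After op 1 fill(7,0,Y) [55 cells changed]:
YBBBBYY
YBBBBYY
YYYYYYY
YYYYYYY
YYYYYYY
YYYYYYY
YYYYYYY
YYYYYYY
YYYYYYY
After op 2 fill(3,0,Y) [0 cells changed]:
YBBBBYY
YBBBBYY
YYYYYYY
YYYYYYY
YYYYYYY
YYYYYYY
YYYYYYY
YYYYYYY
YYYYYYY

Answer: YBBBBYY
YBBBBYY
YYYYYYY
YYYYYYY
YYYYYYY
YYYYYYY
YYYYYYY
YYYYYYY
YYYYYYY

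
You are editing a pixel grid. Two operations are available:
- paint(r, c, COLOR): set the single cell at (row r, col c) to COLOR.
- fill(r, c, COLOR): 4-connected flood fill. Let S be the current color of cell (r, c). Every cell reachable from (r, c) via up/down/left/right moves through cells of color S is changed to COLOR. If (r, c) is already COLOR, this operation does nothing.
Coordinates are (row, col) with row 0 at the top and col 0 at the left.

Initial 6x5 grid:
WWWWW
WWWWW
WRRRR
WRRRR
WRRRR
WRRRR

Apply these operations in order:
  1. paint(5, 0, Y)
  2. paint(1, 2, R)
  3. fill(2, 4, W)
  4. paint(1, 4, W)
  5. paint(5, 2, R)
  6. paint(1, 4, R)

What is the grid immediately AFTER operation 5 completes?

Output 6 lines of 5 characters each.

Answer: WWWWW
WWWWW
WWWWW
WWWWW
WWWWW
YWRWW

Derivation:
After op 1 paint(5,0,Y):
WWWWW
WWWWW
WRRRR
WRRRR
WRRRR
YRRRR
After op 2 paint(1,2,R):
WWWWW
WWRWW
WRRRR
WRRRR
WRRRR
YRRRR
After op 3 fill(2,4,W) [17 cells changed]:
WWWWW
WWWWW
WWWWW
WWWWW
WWWWW
YWWWW
After op 4 paint(1,4,W):
WWWWW
WWWWW
WWWWW
WWWWW
WWWWW
YWWWW
After op 5 paint(5,2,R):
WWWWW
WWWWW
WWWWW
WWWWW
WWWWW
YWRWW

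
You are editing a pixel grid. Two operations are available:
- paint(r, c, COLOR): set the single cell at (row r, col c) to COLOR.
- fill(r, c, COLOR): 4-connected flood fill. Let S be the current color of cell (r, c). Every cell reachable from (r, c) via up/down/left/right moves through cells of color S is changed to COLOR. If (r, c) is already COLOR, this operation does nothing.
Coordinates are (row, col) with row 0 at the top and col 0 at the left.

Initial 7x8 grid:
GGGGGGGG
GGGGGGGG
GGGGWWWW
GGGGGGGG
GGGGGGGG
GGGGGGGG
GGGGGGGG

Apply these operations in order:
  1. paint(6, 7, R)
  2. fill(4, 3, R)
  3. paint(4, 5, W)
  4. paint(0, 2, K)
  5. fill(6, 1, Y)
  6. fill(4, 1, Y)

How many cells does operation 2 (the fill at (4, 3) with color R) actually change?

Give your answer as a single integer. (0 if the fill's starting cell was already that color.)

Answer: 51

Derivation:
After op 1 paint(6,7,R):
GGGGGGGG
GGGGGGGG
GGGGWWWW
GGGGGGGG
GGGGGGGG
GGGGGGGG
GGGGGGGR
After op 2 fill(4,3,R) [51 cells changed]:
RRRRRRRR
RRRRRRRR
RRRRWWWW
RRRRRRRR
RRRRRRRR
RRRRRRRR
RRRRRRRR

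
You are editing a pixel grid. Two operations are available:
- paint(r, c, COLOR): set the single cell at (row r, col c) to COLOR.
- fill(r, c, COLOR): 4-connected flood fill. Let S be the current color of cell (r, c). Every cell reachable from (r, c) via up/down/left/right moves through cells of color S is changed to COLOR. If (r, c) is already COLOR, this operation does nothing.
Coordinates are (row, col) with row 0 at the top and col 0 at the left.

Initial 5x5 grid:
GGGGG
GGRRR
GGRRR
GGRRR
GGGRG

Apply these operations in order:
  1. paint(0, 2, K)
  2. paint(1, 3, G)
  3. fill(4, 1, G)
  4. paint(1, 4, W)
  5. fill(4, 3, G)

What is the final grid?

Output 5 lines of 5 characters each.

After op 1 paint(0,2,K):
GGKGG
GGRRR
GGRRR
GGRRR
GGGRG
After op 2 paint(1,3,G):
GGKGG
GGRGR
GGRRR
GGRRR
GGGRG
After op 3 fill(4,1,G) [0 cells changed]:
GGKGG
GGRGR
GGRRR
GGRRR
GGGRG
After op 4 paint(1,4,W):
GGKGG
GGRGW
GGRRR
GGRRR
GGGRG
After op 5 fill(4,3,G) [8 cells changed]:
GGKGG
GGGGW
GGGGG
GGGGG
GGGGG

Answer: GGKGG
GGGGW
GGGGG
GGGGG
GGGGG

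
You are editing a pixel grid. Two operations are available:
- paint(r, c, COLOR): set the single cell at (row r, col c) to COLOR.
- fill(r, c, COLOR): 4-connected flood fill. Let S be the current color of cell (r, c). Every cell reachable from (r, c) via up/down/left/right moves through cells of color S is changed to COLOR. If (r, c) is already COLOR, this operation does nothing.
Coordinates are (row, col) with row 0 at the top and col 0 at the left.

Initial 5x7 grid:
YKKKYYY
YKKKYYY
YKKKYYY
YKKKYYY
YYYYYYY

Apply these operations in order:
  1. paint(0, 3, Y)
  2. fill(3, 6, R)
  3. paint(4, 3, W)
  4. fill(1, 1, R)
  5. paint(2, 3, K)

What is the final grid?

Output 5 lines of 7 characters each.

After op 1 paint(0,3,Y):
YKKYYYY
YKKKYYY
YKKKYYY
YKKKYYY
YYYYYYY
After op 2 fill(3,6,R) [24 cells changed]:
RKKRRRR
RKKKRRR
RKKKRRR
RKKKRRR
RRRRRRR
After op 3 paint(4,3,W):
RKKRRRR
RKKKRRR
RKKKRRR
RKKKRRR
RRRWRRR
After op 4 fill(1,1,R) [11 cells changed]:
RRRRRRR
RRRRRRR
RRRRRRR
RRRRRRR
RRRWRRR
After op 5 paint(2,3,K):
RRRRRRR
RRRRRRR
RRRKRRR
RRRRRRR
RRRWRRR

Answer: RRRRRRR
RRRRRRR
RRRKRRR
RRRRRRR
RRRWRRR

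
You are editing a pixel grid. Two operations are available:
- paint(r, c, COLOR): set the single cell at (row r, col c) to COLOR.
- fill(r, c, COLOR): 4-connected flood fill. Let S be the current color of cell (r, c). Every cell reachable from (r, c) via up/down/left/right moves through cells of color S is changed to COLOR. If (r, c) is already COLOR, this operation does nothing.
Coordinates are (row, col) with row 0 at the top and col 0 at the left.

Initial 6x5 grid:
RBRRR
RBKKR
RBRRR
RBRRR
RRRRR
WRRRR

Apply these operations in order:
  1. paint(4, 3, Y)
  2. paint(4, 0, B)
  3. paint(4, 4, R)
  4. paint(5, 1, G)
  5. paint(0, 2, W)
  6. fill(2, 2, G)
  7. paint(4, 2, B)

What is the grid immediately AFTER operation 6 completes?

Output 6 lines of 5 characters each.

Answer: RBWGG
RBKKG
RBGGG
RBGGG
BGGYG
WGGGG

Derivation:
After op 1 paint(4,3,Y):
RBRRR
RBKKR
RBRRR
RBRRR
RRRYR
WRRRR
After op 2 paint(4,0,B):
RBRRR
RBKKR
RBRRR
RBRRR
BRRYR
WRRRR
After op 3 paint(4,4,R):
RBRRR
RBKKR
RBRRR
RBRRR
BRRYR
WRRRR
After op 4 paint(5,1,G):
RBRRR
RBKKR
RBRRR
RBRRR
BRRYR
WGRRR
After op 5 paint(0,2,W):
RBWRR
RBKKR
RBRRR
RBRRR
BRRYR
WGRRR
After op 6 fill(2,2,G) [15 cells changed]:
RBWGG
RBKKG
RBGGG
RBGGG
BGGYG
WGGGG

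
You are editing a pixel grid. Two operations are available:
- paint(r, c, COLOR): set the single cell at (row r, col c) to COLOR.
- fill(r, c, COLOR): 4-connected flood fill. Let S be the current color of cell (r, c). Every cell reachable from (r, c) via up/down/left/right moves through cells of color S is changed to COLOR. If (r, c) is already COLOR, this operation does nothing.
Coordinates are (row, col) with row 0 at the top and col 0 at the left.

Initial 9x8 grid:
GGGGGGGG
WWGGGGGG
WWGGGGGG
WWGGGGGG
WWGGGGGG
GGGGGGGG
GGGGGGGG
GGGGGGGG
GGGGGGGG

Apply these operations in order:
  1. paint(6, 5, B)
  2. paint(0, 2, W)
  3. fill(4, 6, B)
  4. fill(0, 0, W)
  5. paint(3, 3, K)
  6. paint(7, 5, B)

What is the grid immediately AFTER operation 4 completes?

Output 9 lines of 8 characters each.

After op 1 paint(6,5,B):
GGGGGGGG
WWGGGGGG
WWGGGGGG
WWGGGGGG
WWGGGGGG
GGGGGGGG
GGGGGBGG
GGGGGGGG
GGGGGGGG
After op 2 paint(0,2,W):
GGWGGGGG
WWGGGGGG
WWGGGGGG
WWGGGGGG
WWGGGGGG
GGGGGGGG
GGGGGBGG
GGGGGGGG
GGGGGGGG
After op 3 fill(4,6,B) [60 cells changed]:
GGWBBBBB
WWBBBBBB
WWBBBBBB
WWBBBBBB
WWBBBBBB
BBBBBBBB
BBBBBBBB
BBBBBBBB
BBBBBBBB
After op 4 fill(0,0,W) [2 cells changed]:
WWWBBBBB
WWBBBBBB
WWBBBBBB
WWBBBBBB
WWBBBBBB
BBBBBBBB
BBBBBBBB
BBBBBBBB
BBBBBBBB

Answer: WWWBBBBB
WWBBBBBB
WWBBBBBB
WWBBBBBB
WWBBBBBB
BBBBBBBB
BBBBBBBB
BBBBBBBB
BBBBBBBB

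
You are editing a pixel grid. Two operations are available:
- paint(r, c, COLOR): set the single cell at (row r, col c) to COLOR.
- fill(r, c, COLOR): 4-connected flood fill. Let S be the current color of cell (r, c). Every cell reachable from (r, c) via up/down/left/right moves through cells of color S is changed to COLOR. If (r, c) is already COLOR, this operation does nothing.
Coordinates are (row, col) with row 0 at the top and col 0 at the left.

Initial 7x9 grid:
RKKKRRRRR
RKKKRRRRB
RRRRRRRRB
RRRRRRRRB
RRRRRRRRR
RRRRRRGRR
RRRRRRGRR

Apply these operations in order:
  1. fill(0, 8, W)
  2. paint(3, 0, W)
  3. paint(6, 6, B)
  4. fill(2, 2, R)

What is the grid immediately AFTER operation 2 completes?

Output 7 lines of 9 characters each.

After op 1 fill(0,8,W) [52 cells changed]:
WKKKWWWWW
WKKKWWWWB
WWWWWWWWB
WWWWWWWWB
WWWWWWWWW
WWWWWWGWW
WWWWWWGWW
After op 2 paint(3,0,W):
WKKKWWWWW
WKKKWWWWB
WWWWWWWWB
WWWWWWWWB
WWWWWWWWW
WWWWWWGWW
WWWWWWGWW

Answer: WKKKWWWWW
WKKKWWWWB
WWWWWWWWB
WWWWWWWWB
WWWWWWWWW
WWWWWWGWW
WWWWWWGWW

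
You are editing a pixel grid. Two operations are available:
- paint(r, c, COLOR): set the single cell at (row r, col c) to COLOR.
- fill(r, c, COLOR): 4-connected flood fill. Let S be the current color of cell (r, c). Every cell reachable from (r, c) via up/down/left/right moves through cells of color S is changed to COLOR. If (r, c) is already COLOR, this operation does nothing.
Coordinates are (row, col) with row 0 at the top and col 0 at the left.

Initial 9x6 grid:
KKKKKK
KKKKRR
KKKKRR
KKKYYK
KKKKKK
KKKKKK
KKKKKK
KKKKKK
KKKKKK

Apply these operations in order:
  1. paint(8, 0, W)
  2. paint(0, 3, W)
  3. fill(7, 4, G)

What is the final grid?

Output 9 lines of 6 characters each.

After op 1 paint(8,0,W):
KKKKKK
KKKKRR
KKKKRR
KKKYYK
KKKKKK
KKKKKK
KKKKKK
KKKKKK
WKKKKK
After op 2 paint(0,3,W):
KKKWKK
KKKKRR
KKKKRR
KKKYYK
KKKKKK
KKKKKK
KKKKKK
KKKKKK
WKKKKK
After op 3 fill(7,4,G) [44 cells changed]:
GGGWKK
GGGGRR
GGGGRR
GGGYYG
GGGGGG
GGGGGG
GGGGGG
GGGGGG
WGGGGG

Answer: GGGWKK
GGGGRR
GGGGRR
GGGYYG
GGGGGG
GGGGGG
GGGGGG
GGGGGG
WGGGGG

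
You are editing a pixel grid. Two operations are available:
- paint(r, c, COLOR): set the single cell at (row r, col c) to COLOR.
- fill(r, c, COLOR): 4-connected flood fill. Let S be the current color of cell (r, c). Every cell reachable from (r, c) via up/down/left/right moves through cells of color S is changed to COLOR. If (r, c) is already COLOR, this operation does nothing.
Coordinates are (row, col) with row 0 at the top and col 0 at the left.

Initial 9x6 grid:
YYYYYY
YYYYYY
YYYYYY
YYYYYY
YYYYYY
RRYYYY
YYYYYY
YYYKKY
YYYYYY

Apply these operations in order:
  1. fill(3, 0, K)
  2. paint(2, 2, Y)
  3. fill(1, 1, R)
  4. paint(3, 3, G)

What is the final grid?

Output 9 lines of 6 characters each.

Answer: RRRRRR
RRRRRR
RRYRRR
RRRGRR
RRRRRR
RRRRRR
RRRRRR
RRRRRR
RRRRRR

Derivation:
After op 1 fill(3,0,K) [50 cells changed]:
KKKKKK
KKKKKK
KKKKKK
KKKKKK
KKKKKK
RRKKKK
KKKKKK
KKKKKK
KKKKKK
After op 2 paint(2,2,Y):
KKKKKK
KKKKKK
KKYKKK
KKKKKK
KKKKKK
RRKKKK
KKKKKK
KKKKKK
KKKKKK
After op 3 fill(1,1,R) [51 cells changed]:
RRRRRR
RRRRRR
RRYRRR
RRRRRR
RRRRRR
RRRRRR
RRRRRR
RRRRRR
RRRRRR
After op 4 paint(3,3,G):
RRRRRR
RRRRRR
RRYRRR
RRRGRR
RRRRRR
RRRRRR
RRRRRR
RRRRRR
RRRRRR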